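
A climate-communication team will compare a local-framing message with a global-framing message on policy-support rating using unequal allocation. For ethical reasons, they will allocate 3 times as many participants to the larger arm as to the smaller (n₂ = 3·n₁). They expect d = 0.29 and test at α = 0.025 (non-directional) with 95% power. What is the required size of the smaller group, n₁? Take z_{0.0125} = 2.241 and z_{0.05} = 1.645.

With allocation ratio k = n₂/n₁ = 3, Var(x̄₁−x̄₂) = σ²(1/n₁ + 1/(k·n₁)) = σ²·(k+1)/(k·n₁).
So n₁ = (1 + 1/k)·((z_{α/2} + z_β)/d)² = 1.333 × (3.886/0.29)².
n₁ = 1.333 × 179.56 = 239.4.
Round up: n₁ = 240, giving n₂ = 3 × 240 = 720.

n₁ = 240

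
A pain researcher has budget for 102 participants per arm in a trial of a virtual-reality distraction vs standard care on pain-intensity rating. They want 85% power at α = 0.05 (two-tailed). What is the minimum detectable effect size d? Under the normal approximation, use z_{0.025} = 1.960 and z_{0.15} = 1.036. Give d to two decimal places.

d_min ≈ 0.42

For two independent groups of n = 102 each: d_min = (z_{α/2} + z_β)·√(2/n).
z-sum = 1.960 + 1.036 = 2.996.
d_min = 2.996 × √(2/102) = 2.996 × 0.1400 = 0.420.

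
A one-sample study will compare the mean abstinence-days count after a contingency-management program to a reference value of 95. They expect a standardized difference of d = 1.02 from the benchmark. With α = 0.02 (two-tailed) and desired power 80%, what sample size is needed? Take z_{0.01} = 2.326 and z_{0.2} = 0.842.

For a one-sample test: n = ((z_{α/2} + z_β) / d)².
z_{α/2} + z_β = 2.326 + 0.842 = 3.168.
n = (3.168 / 1.02)² = 3.106² = 9.65.
Round up.

n = 10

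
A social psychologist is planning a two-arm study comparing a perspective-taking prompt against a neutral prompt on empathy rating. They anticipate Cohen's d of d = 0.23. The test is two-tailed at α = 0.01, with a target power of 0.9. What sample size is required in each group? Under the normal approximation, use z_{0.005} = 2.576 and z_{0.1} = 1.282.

n = 563 per group

For two independent groups with equal n: n = 2·((z_{α/2} + z_β) / d)².
z_{α/2} + z_β = 2.576 + 1.282 = 3.858.
n = 2 × (3.858 / 0.23)² = 2 × 16.774² = 2 × 281.36 = 562.7.
Round up to the next whole participant.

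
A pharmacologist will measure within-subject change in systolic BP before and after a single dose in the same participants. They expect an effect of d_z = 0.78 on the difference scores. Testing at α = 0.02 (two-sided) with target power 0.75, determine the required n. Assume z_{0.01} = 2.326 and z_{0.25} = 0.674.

n = 15 pairs

For a paired (one-sample on differences) test: n = ((z_{α/2} + z_β) / d)².
z_{α/2} + z_β = 2.326 + 0.674 = 3.000.
n = (3.000 / 0.78)² = 3.846² = 14.79.
Round up.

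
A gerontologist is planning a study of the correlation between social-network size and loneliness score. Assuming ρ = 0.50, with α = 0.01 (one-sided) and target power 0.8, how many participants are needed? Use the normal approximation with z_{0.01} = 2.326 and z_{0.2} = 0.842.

Fisher's z: C = ½·ln((1+r)/(1−r)) = ½·ln(3.0000) = 0.5493.
n = ((z_{α} + z_β)/C)² + 3.
(2.326 + 0.842) / 0.5493 = 3.168 / 0.5493 = 5.767.
n = 5.767² + 3 = 33.26 + 3 = 36.3.
Round up.

n = 37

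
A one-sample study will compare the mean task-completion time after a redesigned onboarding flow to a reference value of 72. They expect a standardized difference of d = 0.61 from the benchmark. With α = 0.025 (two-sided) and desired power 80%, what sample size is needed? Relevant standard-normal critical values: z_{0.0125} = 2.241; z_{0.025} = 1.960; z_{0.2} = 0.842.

For a one-sample test: n = ((z_{α/2} + z_β) / d)².
z_{α/2} + z_β = 2.241 + 0.842 = 3.083.
n = (3.083 / 0.61)² = 5.054² = 25.54.
Round up.

n = 26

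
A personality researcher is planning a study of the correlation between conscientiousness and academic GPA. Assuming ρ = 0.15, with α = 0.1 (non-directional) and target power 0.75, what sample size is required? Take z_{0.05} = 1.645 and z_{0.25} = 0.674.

n = 239

Fisher's z: C = ½·ln((1+r)/(1−r)) = ½·ln(1.3529) = 0.1511.
n = ((z_{α/2} + z_β)/C)² + 3.
(1.645 + 0.674) / 0.1511 = 2.319 / 0.1511 = 15.347.
n = 15.347² + 3 = 235.54 + 3 = 238.5.
Round up.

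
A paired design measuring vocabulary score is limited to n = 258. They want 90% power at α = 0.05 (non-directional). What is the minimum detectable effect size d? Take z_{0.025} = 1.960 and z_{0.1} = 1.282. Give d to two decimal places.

For a single sample (or paired design) of n = 258: d_min = (z_{α/2} + z_β)/√n.
z-sum = 1.960 + 1.282 = 3.242.
d_min = 3.242 / √258 = 3.242 / 16.062 = 0.202.

d_min ≈ 0.20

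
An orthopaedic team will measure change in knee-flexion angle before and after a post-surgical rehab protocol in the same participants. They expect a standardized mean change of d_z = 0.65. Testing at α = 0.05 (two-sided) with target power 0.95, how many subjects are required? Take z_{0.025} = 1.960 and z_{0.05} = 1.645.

n = 31 pairs

For a paired (one-sample on differences) test: n = ((z_{α/2} + z_β) / d)².
z_{α/2} + z_β = 1.960 + 1.645 = 3.605.
n = (3.605 / 0.65)² = 5.546² = 30.76.
Round up.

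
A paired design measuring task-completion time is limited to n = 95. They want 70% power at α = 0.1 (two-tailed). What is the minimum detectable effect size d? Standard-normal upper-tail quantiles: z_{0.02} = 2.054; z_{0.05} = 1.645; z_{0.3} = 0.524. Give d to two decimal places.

For a single sample (or paired design) of n = 95: d_min = (z_{α/2} + z_β)/√n.
z-sum = 1.645 + 0.524 = 2.169.
d_min = 2.169 / √95 = 2.169 / 9.747 = 0.223.

d_min ≈ 0.22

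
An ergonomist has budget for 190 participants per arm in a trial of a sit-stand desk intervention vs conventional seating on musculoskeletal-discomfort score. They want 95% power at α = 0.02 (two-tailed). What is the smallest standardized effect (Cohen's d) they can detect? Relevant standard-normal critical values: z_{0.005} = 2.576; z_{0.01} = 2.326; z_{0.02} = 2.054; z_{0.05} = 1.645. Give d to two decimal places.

d_min ≈ 0.41

For two independent groups of n = 190 each: d_min = (z_{α/2} + z_β)·√(2/n).
z-sum = 2.326 + 1.645 = 3.971.
d_min = 3.971 × √(2/190) = 3.971 × 0.1026 = 0.407.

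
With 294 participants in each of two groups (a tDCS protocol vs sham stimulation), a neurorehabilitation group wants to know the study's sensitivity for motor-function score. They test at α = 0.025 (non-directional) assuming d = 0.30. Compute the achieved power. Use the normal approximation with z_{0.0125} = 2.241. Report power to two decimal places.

power ≈ 0.92

For two equal groups, power = Φ(d·√(n/2) − z_{α/2}).
d·√(n/2) = 0.30 × √(294/2) = 0.30 × 12.124 = 3.637.
z_β = 3.637 − 2.241 = 1.396.
Power = Φ(1.396) = 0.919.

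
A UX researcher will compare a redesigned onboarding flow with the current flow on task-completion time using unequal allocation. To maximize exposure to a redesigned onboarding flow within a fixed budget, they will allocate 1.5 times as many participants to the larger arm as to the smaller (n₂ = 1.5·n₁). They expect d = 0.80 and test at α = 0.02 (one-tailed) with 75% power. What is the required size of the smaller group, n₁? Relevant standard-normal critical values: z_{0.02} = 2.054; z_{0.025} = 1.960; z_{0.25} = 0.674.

n₁ = 20

With allocation ratio k = n₂/n₁ = 1.5, Var(x̄₁−x̄₂) = σ²(1/n₁ + 1/(k·n₁)) = σ²·(k+1)/(k·n₁).
So n₁ = (1 + 1/k)·((z_{α} + z_β)/d)² = 1.667 × (2.728/0.80)².
n₁ = 1.667 × 11.63 = 19.4.
Round up: n₁ = 20, giving n₂ = 1.5 × 20 = 30.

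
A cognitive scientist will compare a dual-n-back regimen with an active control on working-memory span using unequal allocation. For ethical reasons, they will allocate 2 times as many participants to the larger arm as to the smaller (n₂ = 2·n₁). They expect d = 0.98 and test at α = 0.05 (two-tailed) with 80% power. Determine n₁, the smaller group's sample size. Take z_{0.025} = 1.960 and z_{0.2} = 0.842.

n₁ = 13

With allocation ratio k = n₂/n₁ = 2, Var(x̄₁−x̄₂) = σ²(1/n₁ + 1/(k·n₁)) = σ²·(k+1)/(k·n₁).
So n₁ = (1 + 1/k)·((z_{α/2} + z_β)/d)² = 1.500 × (2.802/0.98)².
n₁ = 1.500 × 8.17 = 12.3.
Round up: n₁ = 13, giving n₂ = 2 × 13 = 26.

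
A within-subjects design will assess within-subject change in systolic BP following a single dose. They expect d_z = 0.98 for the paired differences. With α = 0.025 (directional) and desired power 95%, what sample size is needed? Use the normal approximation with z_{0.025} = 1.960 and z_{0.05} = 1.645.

For a paired (one-sample on differences) test: n = ((z_{α} + z_β) / d)².
z_{α} + z_β = 1.960 + 1.645 = 3.605.
n = (3.605 / 0.98)² = 3.679² = 13.53.
Round up.

n = 14 pairs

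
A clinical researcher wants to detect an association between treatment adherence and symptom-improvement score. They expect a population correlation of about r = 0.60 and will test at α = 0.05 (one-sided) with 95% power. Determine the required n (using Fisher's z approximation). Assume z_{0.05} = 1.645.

Fisher's z: C = ½·ln((1+r)/(1−r)) = ½·ln(4.0000) = 0.6931.
n = ((z_{α} + z_β)/C)² + 3.
(1.645 + 1.645) / 0.6931 = 3.290 / 0.6931 = 4.747.
n = 4.747² + 3 = 22.53 + 3 = 25.5.
Round up.

n = 26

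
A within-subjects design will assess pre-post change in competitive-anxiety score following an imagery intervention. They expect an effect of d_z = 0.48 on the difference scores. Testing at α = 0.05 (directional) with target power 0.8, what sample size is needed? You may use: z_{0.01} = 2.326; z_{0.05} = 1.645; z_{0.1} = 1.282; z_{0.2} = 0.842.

n = 27 pairs

For a paired (one-sample on differences) test: n = ((z_{α} + z_β) / d)².
z_{α} + z_β = 1.645 + 0.842 = 2.487.
n = (2.487 / 0.48)² = 5.181² = 26.85.
Round up.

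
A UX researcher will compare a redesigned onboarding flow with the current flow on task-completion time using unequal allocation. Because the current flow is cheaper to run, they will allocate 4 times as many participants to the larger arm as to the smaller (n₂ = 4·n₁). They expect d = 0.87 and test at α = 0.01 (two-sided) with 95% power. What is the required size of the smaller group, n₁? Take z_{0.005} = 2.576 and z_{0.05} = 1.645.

n₁ = 30

With allocation ratio k = n₂/n₁ = 4, Var(x̄₁−x̄₂) = σ²(1/n₁ + 1/(k·n₁)) = σ²·(k+1)/(k·n₁).
So n₁ = (1 + 1/k)·((z_{α/2} + z_β)/d)² = 1.250 × (4.221/0.87)².
n₁ = 1.250 × 23.54 = 29.4.
Round up: n₁ = 30, giving n₂ = 4 × 30 = 120.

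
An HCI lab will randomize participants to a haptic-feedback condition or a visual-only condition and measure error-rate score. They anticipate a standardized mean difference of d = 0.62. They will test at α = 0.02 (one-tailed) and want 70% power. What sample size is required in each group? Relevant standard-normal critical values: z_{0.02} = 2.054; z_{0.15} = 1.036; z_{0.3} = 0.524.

n = 35 per group

For two independent groups with equal n: n = 2·((z_{α} + z_β) / d)².
z_{α} + z_β = 2.054 + 0.524 = 2.578.
n = 2 × (2.578 / 0.62)² = 2 × 4.158² = 2 × 17.29 = 34.6.
Round up to the next whole participant.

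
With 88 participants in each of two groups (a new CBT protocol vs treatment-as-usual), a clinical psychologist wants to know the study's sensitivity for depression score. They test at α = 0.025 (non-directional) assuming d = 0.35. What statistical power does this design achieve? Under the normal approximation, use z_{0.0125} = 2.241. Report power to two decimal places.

For two equal groups, power = Φ(d·√(n/2) − z_{α/2}).
d·√(n/2) = 0.35 × √(88/2) = 0.35 × 6.633 = 2.322.
z_β = 2.322 − 2.241 = 0.081.
Power = Φ(0.081) = 0.532.

power ≈ 0.53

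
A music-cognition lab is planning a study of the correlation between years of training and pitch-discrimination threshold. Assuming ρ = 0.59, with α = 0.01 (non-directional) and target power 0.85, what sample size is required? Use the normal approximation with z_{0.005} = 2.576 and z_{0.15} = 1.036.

n = 32

Fisher's z: C = ½·ln((1+r)/(1−r)) = ½·ln(3.8780) = 0.6777.
n = ((z_{α/2} + z_β)/C)² + 3.
(2.576 + 1.036) / 0.6777 = 3.612 / 0.6777 = 5.330.
n = 5.330² + 3 = 28.41 + 3 = 31.4.
Round up.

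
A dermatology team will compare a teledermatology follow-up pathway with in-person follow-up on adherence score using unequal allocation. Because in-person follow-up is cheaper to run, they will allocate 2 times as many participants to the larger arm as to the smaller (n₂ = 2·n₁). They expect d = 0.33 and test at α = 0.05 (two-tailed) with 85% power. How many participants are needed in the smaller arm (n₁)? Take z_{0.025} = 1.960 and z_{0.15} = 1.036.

n₁ = 124

With allocation ratio k = n₂/n₁ = 2, Var(x̄₁−x̄₂) = σ²(1/n₁ + 1/(k·n₁)) = σ²·(k+1)/(k·n₁).
So n₁ = (1 + 1/k)·((z_{α/2} + z_β)/d)² = 1.500 × (2.996/0.33)².
n₁ = 1.500 × 82.42 = 123.6.
Round up: n₁ = 124, giving n₂ = 2 × 124 = 248.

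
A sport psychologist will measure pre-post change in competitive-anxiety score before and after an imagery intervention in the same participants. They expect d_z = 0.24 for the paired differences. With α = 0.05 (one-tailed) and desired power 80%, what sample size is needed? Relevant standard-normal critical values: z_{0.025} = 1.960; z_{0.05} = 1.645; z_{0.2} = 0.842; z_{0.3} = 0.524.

For a paired (one-sample on differences) test: n = ((z_{α} + z_β) / d)².
z_{α} + z_β = 1.645 + 0.842 = 2.487.
n = (2.487 / 0.24)² = 10.363² = 107.38.
Round up.

n = 108 pairs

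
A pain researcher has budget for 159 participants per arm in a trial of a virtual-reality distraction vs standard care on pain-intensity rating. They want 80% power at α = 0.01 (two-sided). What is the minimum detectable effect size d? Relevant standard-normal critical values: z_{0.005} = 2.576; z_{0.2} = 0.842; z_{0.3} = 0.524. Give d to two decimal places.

For two independent groups of n = 159 each: d_min = (z_{α/2} + z_β)·√(2/n).
z-sum = 2.576 + 0.842 = 3.418.
d_min = 3.418 × √(2/159) = 3.418 × 0.1122 = 0.383.

d_min ≈ 0.38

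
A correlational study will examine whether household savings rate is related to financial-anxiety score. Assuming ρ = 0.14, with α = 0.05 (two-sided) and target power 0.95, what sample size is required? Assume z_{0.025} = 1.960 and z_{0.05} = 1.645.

Fisher's z: C = ½·ln((1+r)/(1−r)) = ½·ln(1.3256) = 0.1409.
n = ((z_{α/2} + z_β)/C)² + 3.
(1.960 + 1.645) / 0.1409 = 3.605 / 0.1409 = 25.586.
n = 25.586² + 3 = 654.62 + 3 = 657.6.
Round up.

n = 658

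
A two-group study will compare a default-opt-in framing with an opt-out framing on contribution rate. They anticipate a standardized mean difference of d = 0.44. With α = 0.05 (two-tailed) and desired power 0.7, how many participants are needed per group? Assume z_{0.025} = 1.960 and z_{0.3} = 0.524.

n = 64 per group

For two independent groups with equal n: n = 2·((z_{α/2} + z_β) / d)².
z_{α/2} + z_β = 1.960 + 0.524 = 2.484.
n = 2 × (2.484 / 0.44)² = 2 × 5.645² = 2 × 31.87 = 63.7.
Round up to the next whole participant.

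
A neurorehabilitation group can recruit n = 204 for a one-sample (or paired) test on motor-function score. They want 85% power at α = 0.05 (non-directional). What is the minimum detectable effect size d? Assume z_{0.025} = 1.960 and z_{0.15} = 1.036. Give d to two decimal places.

For a single sample (or paired design) of n = 204: d_min = (z_{α/2} + z_β)/√n.
z-sum = 1.960 + 1.036 = 2.996.
d_min = 2.996 / √204 = 2.996 / 14.283 = 0.210.

d_min ≈ 0.21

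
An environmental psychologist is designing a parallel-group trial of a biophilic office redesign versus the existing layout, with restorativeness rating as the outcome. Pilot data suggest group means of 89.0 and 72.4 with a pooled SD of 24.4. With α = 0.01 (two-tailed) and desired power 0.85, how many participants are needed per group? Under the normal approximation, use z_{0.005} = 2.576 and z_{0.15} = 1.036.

n = 57 per group

Cohen's d = |M₁ − M₂| / SD_pooled = |89.0 − 72.4| / 24.4 = 16.6 / 24.4 = 0.680.
For two independent groups with equal n: n = 2·((z_{α/2} + z_β) / d)².
z_{α/2} + z_β = 2.576 + 1.036 = 3.612.
n = 2 × (3.612 / 0.680)² = 2 × 5.312² = 2 × 28.21 = 56.4.
Round up to the next whole participant.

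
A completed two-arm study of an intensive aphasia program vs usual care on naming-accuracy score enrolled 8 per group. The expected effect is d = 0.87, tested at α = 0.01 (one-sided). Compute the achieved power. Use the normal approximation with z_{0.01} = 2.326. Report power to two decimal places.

power ≈ 0.28

For two equal groups, power = Φ(d·√(n/2) − z_{α}).
d·√(n/2) = 0.87 × √(8/2) = 0.87 × 2.000 = 1.740.
z_β = 1.740 − 2.326 = -0.586.
Power = Φ(-0.586) = 0.279.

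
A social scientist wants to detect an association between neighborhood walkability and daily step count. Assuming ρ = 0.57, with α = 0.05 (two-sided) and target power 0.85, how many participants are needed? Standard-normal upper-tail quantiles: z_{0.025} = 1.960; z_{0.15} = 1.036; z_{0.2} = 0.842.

n = 25

Fisher's z: C = ½·ln((1+r)/(1−r)) = ½·ln(3.6512) = 0.6475.
n = ((z_{α/2} + z_β)/C)² + 3.
(1.960 + 1.036) / 0.6475 = 2.996 / 0.6475 = 4.627.
n = 4.627² + 3 = 21.41 + 3 = 24.4.
Round up.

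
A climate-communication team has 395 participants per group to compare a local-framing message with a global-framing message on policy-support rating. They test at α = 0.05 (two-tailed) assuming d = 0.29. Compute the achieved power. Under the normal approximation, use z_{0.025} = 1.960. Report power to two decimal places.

power ≈ 0.98

For two equal groups, power = Φ(d·√(n/2) − z_{α/2}).
d·√(n/2) = 0.29 × √(395/2) = 0.29 × 14.053 = 4.076.
z_β = 4.076 − 1.960 = 2.116.
Power = Φ(2.116) = 0.983.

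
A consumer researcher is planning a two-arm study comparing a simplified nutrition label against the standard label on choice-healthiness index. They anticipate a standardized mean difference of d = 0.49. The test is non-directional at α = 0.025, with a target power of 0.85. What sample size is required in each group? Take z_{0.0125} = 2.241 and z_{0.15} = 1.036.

n = 90 per group

For two independent groups with equal n: n = 2·((z_{α/2} + z_β) / d)².
z_{α/2} + z_β = 2.241 + 1.036 = 3.277.
n = 2 × (3.277 / 0.49)² = 2 × 6.688² = 2 × 44.73 = 89.5.
Round up to the next whole participant.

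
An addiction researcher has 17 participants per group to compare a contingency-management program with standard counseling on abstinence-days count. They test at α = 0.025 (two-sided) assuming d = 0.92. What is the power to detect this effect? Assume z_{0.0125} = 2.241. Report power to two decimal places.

power ≈ 0.67

For two equal groups, power = Φ(d·√(n/2) − z_{α/2}).
d·√(n/2) = 0.92 × √(17/2) = 0.92 × 2.915 = 2.682.
z_β = 2.682 − 2.241 = 0.441.
Power = Φ(0.441) = 0.670.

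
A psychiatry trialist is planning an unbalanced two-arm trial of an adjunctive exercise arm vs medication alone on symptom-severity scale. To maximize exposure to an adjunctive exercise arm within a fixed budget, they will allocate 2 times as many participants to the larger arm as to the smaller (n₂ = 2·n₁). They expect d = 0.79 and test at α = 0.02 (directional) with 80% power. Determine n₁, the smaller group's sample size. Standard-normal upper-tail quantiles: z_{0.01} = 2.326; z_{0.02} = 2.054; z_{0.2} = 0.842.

With allocation ratio k = n₂/n₁ = 2, Var(x̄₁−x̄₂) = σ²(1/n₁ + 1/(k·n₁)) = σ²·(k+1)/(k·n₁).
So n₁ = (1 + 1/k)·((z_{α} + z_β)/d)² = 1.500 × (2.896/0.79)².
n₁ = 1.500 × 13.44 = 20.2.
Round up: n₁ = 21, giving n₂ = 2 × 21 = 42.

n₁ = 21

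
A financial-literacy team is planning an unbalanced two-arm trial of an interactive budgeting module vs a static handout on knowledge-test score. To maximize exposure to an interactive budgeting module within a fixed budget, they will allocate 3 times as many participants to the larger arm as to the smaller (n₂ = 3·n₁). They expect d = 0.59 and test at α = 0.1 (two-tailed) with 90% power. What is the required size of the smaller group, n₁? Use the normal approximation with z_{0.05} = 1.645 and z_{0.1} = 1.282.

With allocation ratio k = n₂/n₁ = 3, Var(x̄₁−x̄₂) = σ²(1/n₁ + 1/(k·n₁)) = σ²·(k+1)/(k·n₁).
So n₁ = (1 + 1/k)·((z_{α/2} + z_β)/d)² = 1.333 × (2.927/0.59)².
n₁ = 1.333 × 24.61 = 32.8.
Round up: n₁ = 33, giving n₂ = 3 × 33 = 99.

n₁ = 33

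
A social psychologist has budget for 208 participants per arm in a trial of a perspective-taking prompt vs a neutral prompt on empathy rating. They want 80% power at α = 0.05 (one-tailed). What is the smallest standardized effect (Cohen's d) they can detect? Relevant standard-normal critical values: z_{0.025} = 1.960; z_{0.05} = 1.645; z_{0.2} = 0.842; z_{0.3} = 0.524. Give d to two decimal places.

d_min ≈ 0.24

For two independent groups of n = 208 each: d_min = (z_{α} + z_β)·√(2/n).
z-sum = 1.645 + 0.842 = 2.487.
d_min = 2.487 × √(2/208) = 2.487 × 0.0981 = 0.244.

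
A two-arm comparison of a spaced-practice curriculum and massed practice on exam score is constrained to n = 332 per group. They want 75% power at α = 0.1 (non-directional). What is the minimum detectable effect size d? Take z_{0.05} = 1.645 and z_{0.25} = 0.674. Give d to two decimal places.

For two independent groups of n = 332 each: d_min = (z_{α/2} + z_β)·√(2/n).
z-sum = 1.645 + 0.674 = 2.319.
d_min = 2.319 × √(2/332) = 2.319 × 0.0776 = 0.180.

d_min ≈ 0.18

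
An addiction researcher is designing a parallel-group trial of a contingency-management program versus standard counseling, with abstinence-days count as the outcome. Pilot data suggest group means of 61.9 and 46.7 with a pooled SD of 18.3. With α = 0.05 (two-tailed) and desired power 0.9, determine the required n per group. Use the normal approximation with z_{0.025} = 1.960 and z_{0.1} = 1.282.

Cohen's d = |M₁ − M₂| / SD_pooled = |61.9 − 46.7| / 18.3 = 15.2 / 18.3 = 0.831.
For two independent groups with equal n: n = 2·((z_{α/2} + z_β) / d)².
z_{α/2} + z_β = 1.960 + 1.282 = 3.242.
n = 2 × (3.242 / 0.831)² = 2 × 3.901² = 2 × 15.22 = 30.4.
Round up to the next whole participant.

n = 31 per group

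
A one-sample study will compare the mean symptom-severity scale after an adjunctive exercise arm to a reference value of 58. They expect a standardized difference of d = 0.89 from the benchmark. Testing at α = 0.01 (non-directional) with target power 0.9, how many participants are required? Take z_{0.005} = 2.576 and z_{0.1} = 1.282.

For a one-sample test: n = ((z_{α/2} + z_β) / d)².
z_{α/2} + z_β = 2.576 + 1.282 = 3.858.
n = (3.858 / 0.89)² = 4.335² = 18.79.
Round up.

n = 19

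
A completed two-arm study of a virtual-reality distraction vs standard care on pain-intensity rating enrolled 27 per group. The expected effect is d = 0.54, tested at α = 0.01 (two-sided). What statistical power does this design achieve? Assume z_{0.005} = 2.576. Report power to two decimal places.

power ≈ 0.28

For two equal groups, power = Φ(d·√(n/2) − z_{α/2}).
d·√(n/2) = 0.54 × √(27/2) = 0.54 × 3.674 = 1.984.
z_β = 1.984 − 2.576 = -0.592.
Power = Φ(-0.592) = 0.277.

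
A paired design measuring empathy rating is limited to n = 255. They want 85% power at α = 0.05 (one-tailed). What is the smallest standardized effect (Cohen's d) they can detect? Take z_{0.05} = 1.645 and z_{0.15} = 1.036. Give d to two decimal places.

For a single sample (or paired design) of n = 255: d_min = (z_{α} + z_β)/√n.
z-sum = 1.645 + 1.036 = 2.681.
d_min = 2.681 / √255 = 2.681 / 15.969 = 0.168.

d_min ≈ 0.17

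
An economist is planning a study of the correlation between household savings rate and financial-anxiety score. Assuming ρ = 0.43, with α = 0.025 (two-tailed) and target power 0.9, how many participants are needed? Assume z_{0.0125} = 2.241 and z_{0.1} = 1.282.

Fisher's z: C = ½·ln((1+r)/(1−r)) = ½·ln(2.5088) = 0.4599.
n = ((z_{α/2} + z_β)/C)² + 3.
(2.241 + 1.282) / 0.4599 = 3.523 / 0.4599 = 7.660.
n = 7.660² + 3 = 58.68 + 3 = 61.7.
Round up.

n = 62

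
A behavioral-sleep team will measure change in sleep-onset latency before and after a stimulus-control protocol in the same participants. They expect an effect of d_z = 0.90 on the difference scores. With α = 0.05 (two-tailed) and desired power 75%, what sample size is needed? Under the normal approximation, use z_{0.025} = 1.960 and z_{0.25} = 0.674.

For a paired (one-sample on differences) test: n = ((z_{α/2} + z_β) / d)².
z_{α/2} + z_β = 1.960 + 0.674 = 2.634.
n = (2.634 / 0.90)² = 2.927² = 8.57.
Round up.

n = 9 pairs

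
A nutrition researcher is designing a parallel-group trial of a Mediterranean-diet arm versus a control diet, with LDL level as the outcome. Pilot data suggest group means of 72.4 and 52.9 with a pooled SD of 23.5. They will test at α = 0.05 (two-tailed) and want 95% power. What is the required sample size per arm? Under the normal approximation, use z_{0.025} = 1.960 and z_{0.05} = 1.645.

n = 38 per group

Cohen's d = |M₁ − M₂| / SD_pooled = |72.4 − 52.9| / 23.5 = 19.5 / 23.5 = 0.830.
For two independent groups with equal n: n = 2·((z_{α/2} + z_β) / d)².
z_{α/2} + z_β = 1.960 + 1.645 = 3.605.
n = 2 × (3.605 / 0.830)² = 2 × 4.343² = 2 × 18.86 = 37.7.
Round up to the next whole participant.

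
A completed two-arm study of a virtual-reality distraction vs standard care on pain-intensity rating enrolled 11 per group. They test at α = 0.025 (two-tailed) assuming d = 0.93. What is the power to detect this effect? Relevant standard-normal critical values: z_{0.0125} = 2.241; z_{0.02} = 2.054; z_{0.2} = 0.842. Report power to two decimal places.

For two equal groups, power = Φ(d·√(n/2) − z_{α/2}).
d·√(n/2) = 0.93 × √(11/2) = 0.93 × 2.345 = 2.181.
z_β = 2.181 − 2.241 = -0.060.
Power = Φ(-0.060) = 0.476.

power ≈ 0.48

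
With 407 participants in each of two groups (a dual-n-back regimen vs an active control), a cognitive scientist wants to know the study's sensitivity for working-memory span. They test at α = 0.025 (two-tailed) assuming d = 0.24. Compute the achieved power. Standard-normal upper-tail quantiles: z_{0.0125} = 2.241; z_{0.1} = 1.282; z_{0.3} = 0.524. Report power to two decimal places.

For two equal groups, power = Φ(d·√(n/2) − z_{α/2}).
d·√(n/2) = 0.24 × √(407/2) = 0.24 × 14.265 = 3.424.
z_β = 3.424 − 2.241 = 1.183.
Power = Φ(1.183) = 0.882.

power ≈ 0.88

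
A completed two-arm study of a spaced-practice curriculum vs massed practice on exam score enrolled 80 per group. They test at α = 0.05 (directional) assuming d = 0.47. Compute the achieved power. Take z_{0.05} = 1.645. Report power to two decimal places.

power ≈ 0.91

For two equal groups, power = Φ(d·√(n/2) − z_{α}).
d·√(n/2) = 0.47 × √(80/2) = 0.47 × 6.325 = 2.973.
z_β = 2.973 − 1.645 = 1.328.
Power = Φ(1.328) = 0.908.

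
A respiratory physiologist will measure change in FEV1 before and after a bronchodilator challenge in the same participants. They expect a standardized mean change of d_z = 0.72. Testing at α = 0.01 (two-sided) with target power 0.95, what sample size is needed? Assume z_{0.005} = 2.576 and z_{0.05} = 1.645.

n = 35 pairs

For a paired (one-sample on differences) test: n = ((z_{α/2} + z_β) / d)².
z_{α/2} + z_β = 2.576 + 1.645 = 4.221.
n = (4.221 / 0.72)² = 5.863² = 34.37.
Round up.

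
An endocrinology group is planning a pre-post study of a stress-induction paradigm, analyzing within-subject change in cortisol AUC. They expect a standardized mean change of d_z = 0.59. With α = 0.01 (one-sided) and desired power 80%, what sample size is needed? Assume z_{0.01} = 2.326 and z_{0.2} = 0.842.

n = 29 pairs

For a paired (one-sample on differences) test: n = ((z_{α} + z_β) / d)².
z_{α} + z_β = 2.326 + 0.842 = 3.168.
n = (3.168 / 0.59)² = 5.369² = 28.83.
Round up.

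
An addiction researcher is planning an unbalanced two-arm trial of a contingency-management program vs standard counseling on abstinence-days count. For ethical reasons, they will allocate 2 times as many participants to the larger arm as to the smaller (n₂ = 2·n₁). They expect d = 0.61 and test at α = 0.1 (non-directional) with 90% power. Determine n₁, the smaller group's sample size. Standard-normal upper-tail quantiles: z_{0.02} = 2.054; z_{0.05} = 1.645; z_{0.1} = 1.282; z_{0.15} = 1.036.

With allocation ratio k = n₂/n₁ = 2, Var(x̄₁−x̄₂) = σ²(1/n₁ + 1/(k·n₁)) = σ²·(k+1)/(k·n₁).
So n₁ = (1 + 1/k)·((z_{α/2} + z_β)/d)² = 1.500 × (2.927/0.61)².
n₁ = 1.500 × 23.02 = 34.5.
Round up: n₁ = 35, giving n₂ = 2 × 35 = 70.

n₁ = 35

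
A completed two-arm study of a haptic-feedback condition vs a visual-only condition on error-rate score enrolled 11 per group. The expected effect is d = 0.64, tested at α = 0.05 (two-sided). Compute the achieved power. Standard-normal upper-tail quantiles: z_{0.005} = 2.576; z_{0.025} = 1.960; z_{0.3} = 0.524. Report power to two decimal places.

For two equal groups, power = Φ(d·√(n/2) − z_{α/2}).
d·√(n/2) = 0.64 × √(11/2) = 0.64 × 2.345 = 1.501.
z_β = 1.501 − 1.960 = -0.459.
Power = Φ(-0.459) = 0.323.

power ≈ 0.32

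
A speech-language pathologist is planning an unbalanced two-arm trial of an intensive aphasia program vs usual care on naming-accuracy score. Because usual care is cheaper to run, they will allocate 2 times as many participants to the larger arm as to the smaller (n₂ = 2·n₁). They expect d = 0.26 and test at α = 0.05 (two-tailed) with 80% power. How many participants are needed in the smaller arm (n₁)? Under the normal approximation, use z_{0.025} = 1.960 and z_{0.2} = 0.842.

With allocation ratio k = n₂/n₁ = 2, Var(x̄₁−x̄₂) = σ²(1/n₁ + 1/(k·n₁)) = σ²·(k+1)/(k·n₁).
So n₁ = (1 + 1/k)·((z_{α/2} + z_β)/d)² = 1.500 × (2.802/0.26)².
n₁ = 1.500 × 116.14 = 174.2.
Round up: n₁ = 175, giving n₂ = 2 × 175 = 350.

n₁ = 175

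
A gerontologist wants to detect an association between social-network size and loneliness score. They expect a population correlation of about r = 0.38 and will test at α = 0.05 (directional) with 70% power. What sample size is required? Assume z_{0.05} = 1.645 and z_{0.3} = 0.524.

Fisher's z: C = ½·ln((1+r)/(1−r)) = ½·ln(2.2258) = 0.4001.
n = ((z_{α} + z_β)/C)² + 3.
(1.645 + 0.524) / 0.4001 = 2.169 / 0.4001 = 5.421.
n = 5.421² + 3 = 29.39 + 3 = 32.4.
Round up.

n = 33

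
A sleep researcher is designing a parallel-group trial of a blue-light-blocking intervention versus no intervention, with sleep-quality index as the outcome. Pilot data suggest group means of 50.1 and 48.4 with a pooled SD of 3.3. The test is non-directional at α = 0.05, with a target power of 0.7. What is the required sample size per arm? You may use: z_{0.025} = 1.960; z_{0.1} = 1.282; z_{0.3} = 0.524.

Cohen's d = |M₁ − M₂| / SD_pooled = |50.1 − 48.4| / 3.3 = 1.7 / 3.3 = 0.515.
For two independent groups with equal n: n = 2·((z_{α/2} + z_β) / d)².
z_{α/2} + z_β = 1.960 + 0.524 = 2.484.
n = 2 × (2.484 / 0.515)² = 2 × 4.823² = 2 × 23.26 = 46.5.
Round up to the next whole participant.

n = 47 per group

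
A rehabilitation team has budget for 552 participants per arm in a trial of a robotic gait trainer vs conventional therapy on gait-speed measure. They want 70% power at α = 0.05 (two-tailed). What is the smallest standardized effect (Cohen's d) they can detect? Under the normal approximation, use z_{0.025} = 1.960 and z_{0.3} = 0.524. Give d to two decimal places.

d_min ≈ 0.15

For two independent groups of n = 552 each: d_min = (z_{α/2} + z_β)·√(2/n).
z-sum = 1.960 + 0.524 = 2.484.
d_min = 2.484 × √(2/552) = 2.484 × 0.0602 = 0.150.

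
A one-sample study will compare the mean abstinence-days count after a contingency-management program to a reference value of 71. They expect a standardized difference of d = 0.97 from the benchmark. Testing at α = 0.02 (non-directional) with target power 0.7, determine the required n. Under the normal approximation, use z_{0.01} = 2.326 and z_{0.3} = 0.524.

n = 9

For a one-sample test: n = ((z_{α/2} + z_β) / d)².
z_{α/2} + z_β = 2.326 + 0.524 = 2.850.
n = (2.850 / 0.97)² = 2.938² = 8.63.
Round up.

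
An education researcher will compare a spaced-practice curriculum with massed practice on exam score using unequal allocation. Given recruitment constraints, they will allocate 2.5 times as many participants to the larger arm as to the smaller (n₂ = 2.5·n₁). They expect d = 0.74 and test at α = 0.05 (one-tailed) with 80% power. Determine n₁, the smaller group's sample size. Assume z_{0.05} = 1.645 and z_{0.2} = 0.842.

n₁ = 16

With allocation ratio k = n₂/n₁ = 2.5, Var(x̄₁−x̄₂) = σ²(1/n₁ + 1/(k·n₁)) = σ²·(k+1)/(k·n₁).
So n₁ = (1 + 1/k)·((z_{α} + z_β)/d)² = 1.400 × (2.487/0.74)².
n₁ = 1.400 × 11.30 = 15.8.
Round up: n₁ = 16, giving n₂ = 2.5 × 16 = 40.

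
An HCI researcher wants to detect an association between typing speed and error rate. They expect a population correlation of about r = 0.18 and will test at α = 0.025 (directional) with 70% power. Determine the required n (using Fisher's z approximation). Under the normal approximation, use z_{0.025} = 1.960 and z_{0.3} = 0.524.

n = 190

Fisher's z: C = ½·ln((1+r)/(1−r)) = ½·ln(1.4390) = 0.1820.
n = ((z_{α} + z_β)/C)² + 3.
(1.960 + 0.524) / 0.1820 = 2.484 / 0.1820 = 13.648.
n = 13.648² + 3 = 186.28 + 3 = 189.3.
Round up.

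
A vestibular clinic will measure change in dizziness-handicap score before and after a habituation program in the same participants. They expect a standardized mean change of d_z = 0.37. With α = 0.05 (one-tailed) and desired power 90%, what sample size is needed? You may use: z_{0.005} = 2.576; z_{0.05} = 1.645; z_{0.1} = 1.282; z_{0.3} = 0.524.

n = 63 pairs

For a paired (one-sample on differences) test: n = ((z_{α} + z_β) / d)².
z_{α} + z_β = 1.645 + 1.282 = 2.927.
n = (2.927 / 0.37)² = 7.911² = 62.58.
Round up.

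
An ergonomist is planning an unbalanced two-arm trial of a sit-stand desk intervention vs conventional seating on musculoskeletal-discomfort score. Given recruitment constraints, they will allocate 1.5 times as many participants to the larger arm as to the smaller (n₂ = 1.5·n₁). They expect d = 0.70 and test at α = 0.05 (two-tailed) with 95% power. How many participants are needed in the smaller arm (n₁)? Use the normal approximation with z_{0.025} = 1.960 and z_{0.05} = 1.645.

n₁ = 45

With allocation ratio k = n₂/n₁ = 1.5, Var(x̄₁−x̄₂) = σ²(1/n₁ + 1/(k·n₁)) = σ²·(k+1)/(k·n₁).
So n₁ = (1 + 1/k)·((z_{α/2} + z_β)/d)² = 1.667 × (3.605/0.70)².
n₁ = 1.667 × 26.52 = 44.2.
Round up: n₁ = 45, giving n₂ = ⌈1.5 × 45⌉ = ⌈67.5⌉ = 68.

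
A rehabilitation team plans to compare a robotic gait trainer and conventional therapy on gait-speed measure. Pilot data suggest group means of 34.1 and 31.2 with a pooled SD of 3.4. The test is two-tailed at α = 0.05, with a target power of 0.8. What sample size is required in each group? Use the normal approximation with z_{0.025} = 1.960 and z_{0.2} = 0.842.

Cohen's d = |M₁ − M₂| / SD_pooled = |34.1 − 31.2| / 3.4 = 2.9 / 3.4 = 0.853.
For two independent groups with equal n: n = 2·((z_{α/2} + z_β) / d)².
z_{α/2} + z_β = 1.960 + 0.842 = 2.802.
n = 2 × (2.802 / 0.853)² = 2 × 3.285² = 2 × 10.79 = 21.6.
Round up to the next whole participant.

n = 22 per group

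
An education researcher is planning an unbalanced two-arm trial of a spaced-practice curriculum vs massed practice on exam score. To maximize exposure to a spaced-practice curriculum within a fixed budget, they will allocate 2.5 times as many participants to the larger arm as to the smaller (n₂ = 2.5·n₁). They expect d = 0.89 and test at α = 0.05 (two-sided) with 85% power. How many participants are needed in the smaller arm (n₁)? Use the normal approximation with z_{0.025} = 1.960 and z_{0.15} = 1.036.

With allocation ratio k = n₂/n₁ = 2.5, Var(x̄₁−x̄₂) = σ²(1/n₁ + 1/(k·n₁)) = σ²·(k+1)/(k·n₁).
So n₁ = (1 + 1/k)·((z_{α/2} + z_β)/d)² = 1.400 × (2.996/0.89)².
n₁ = 1.400 × 11.33 = 15.9.
Round up: n₁ = 16, giving n₂ = 2.5 × 16 = 40.

n₁ = 16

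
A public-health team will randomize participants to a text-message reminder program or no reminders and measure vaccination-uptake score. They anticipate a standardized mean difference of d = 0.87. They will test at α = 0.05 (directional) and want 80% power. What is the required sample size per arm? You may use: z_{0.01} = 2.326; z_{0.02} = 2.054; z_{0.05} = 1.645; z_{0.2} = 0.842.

For two independent groups with equal n: n = 2·((z_{α} + z_β) / d)².
z_{α} + z_β = 1.645 + 0.842 = 2.487.
n = 2 × (2.487 / 0.87)² = 2 × 2.859² = 2 × 8.17 = 16.3.
Round up to the next whole participant.

n = 17 per group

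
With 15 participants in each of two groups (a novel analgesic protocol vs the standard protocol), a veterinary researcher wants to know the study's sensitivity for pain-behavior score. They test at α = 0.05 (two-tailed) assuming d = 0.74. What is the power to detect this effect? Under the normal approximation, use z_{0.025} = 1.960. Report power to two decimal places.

For two equal groups, power = Φ(d·√(n/2) − z_{α/2}).
d·√(n/2) = 0.74 × √(15/2) = 0.74 × 2.739 = 2.027.
z_β = 2.027 − 1.960 = 0.067.
Power = Φ(0.067) = 0.527.

power ≈ 0.53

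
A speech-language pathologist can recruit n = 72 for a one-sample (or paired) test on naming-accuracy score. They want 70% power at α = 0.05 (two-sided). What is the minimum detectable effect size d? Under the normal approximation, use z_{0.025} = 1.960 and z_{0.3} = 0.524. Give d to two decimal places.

For a single sample (or paired design) of n = 72: d_min = (z_{α/2} + z_β)/√n.
z-sum = 1.960 + 0.524 = 2.484.
d_min = 2.484 / √72 = 2.484 / 8.485 = 0.293.

d_min ≈ 0.29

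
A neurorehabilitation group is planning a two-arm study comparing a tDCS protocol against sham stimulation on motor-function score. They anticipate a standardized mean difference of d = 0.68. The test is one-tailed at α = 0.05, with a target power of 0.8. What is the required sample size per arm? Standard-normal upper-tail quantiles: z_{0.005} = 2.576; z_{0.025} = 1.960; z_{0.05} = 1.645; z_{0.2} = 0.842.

For two independent groups with equal n: n = 2·((z_{α} + z_β) / d)².
z_{α} + z_β = 1.645 + 0.842 = 2.487.
n = 2 × (2.487 / 0.68)² = 2 × 3.657² = 2 × 13.38 = 26.8.
Round up to the next whole participant.

n = 27 per group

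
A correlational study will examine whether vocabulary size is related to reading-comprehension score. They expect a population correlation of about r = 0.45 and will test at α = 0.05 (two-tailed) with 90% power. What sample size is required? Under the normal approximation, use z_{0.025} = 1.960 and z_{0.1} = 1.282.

Fisher's z: C = ½·ln((1+r)/(1−r)) = ½·ln(2.6364) = 0.4847.
n = ((z_{α/2} + z_β)/C)² + 3.
(1.960 + 1.282) / 0.4847 = 3.242 / 0.4847 = 6.689.
n = 6.689² + 3 = 44.74 + 3 = 47.7.
Round up.

n = 48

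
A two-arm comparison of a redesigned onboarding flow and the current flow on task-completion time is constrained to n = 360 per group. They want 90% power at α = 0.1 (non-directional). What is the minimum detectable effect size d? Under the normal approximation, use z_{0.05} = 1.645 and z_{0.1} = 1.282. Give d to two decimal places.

For two independent groups of n = 360 each: d_min = (z_{α/2} + z_β)·√(2/n).
z-sum = 1.645 + 1.282 = 2.927.
d_min = 2.927 × √(2/360) = 2.927 × 0.0745 = 0.218.

d_min ≈ 0.22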